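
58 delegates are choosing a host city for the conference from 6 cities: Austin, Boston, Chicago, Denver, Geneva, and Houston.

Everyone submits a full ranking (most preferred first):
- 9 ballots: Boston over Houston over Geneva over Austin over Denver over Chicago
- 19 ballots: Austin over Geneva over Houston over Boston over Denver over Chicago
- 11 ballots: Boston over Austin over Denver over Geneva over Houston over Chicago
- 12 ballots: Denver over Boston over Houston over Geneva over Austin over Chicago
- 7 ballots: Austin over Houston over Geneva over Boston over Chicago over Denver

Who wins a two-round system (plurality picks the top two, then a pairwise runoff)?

Round 1 first-place votes: Austin 26, Boston 20, Chicago 0, Denver 12, Geneva 0, Houston 0. Austin and Boston advance.
Runoff: Austin is ranked above Boston on 26 ballots, Boston above Austin on 32.

Boston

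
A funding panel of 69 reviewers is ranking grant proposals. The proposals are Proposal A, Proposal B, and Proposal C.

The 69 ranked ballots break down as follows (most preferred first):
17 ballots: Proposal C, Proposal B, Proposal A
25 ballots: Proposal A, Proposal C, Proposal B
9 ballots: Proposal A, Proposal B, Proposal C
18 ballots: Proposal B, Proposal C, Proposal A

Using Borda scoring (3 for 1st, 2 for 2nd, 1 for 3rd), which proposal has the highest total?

Proposal C

Proposal A: 17×1 + 25×3 + 9×3 + 18×1 = 137
Proposal B: 17×2 + 25×1 + 9×2 + 18×3 = 131
Proposal C: 17×3 + 25×2 + 9×1 + 18×2 = 146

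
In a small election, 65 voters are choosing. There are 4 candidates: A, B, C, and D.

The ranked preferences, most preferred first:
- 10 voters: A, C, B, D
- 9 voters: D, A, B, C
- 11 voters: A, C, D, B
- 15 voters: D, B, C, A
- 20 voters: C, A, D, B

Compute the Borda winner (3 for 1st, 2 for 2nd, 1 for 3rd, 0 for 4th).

A

A: 10×3 + 9×2 + 11×3 + 15×0 + 20×2 = 121
B: 10×1 + 9×1 + 11×0 + 15×2 + 20×0 = 49
C: 10×2 + 9×0 + 11×2 + 15×1 + 20×3 = 117
D: 10×0 + 9×3 + 11×1 + 15×3 + 20×1 = 103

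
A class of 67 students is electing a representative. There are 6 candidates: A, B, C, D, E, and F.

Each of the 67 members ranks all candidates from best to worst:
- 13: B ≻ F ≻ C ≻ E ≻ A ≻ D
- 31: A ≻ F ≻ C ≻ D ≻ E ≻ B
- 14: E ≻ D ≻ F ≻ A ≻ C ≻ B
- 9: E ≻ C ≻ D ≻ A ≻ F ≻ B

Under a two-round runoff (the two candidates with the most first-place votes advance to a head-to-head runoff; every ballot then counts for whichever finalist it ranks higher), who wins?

Round 1 first-place votes: A 31, B 13, C 0, D 0, E 23, F 0. A and E advance.
Runoff: A is ranked above E on 31 ballots, E above A on 36.

E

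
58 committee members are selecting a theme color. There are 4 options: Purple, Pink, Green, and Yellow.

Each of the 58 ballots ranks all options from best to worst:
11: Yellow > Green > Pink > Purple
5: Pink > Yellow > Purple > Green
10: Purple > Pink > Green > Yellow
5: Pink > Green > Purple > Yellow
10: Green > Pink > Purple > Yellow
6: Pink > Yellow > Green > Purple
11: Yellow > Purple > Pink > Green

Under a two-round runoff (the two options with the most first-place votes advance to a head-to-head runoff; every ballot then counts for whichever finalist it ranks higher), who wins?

Pink

Round 1 first-place votes: Purple 10, Pink 16, Green 10, Yellow 22. Yellow and Pink advance.
Runoff: Yellow is ranked above Pink on 22 ballots, Pink above Yellow on 36.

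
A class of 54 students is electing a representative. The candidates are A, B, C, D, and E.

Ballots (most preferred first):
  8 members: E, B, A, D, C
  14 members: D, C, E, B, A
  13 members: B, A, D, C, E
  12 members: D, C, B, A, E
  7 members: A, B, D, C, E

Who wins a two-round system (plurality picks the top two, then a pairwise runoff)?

Round 1 first-place votes: A 7, B 13, C 0, D 26, E 8. D and B advance.
Runoff: D is ranked above B on 26 ballots, B above D on 28.

B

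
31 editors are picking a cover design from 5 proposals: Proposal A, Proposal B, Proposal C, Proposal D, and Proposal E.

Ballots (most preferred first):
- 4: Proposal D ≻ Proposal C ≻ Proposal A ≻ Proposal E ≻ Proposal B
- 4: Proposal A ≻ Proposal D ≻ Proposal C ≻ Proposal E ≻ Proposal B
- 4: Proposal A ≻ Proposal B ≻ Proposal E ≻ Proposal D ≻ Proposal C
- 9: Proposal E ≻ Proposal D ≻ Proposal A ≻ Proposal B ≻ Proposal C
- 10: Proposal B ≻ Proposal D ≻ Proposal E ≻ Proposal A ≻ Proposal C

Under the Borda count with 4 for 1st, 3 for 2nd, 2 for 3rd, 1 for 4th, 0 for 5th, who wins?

Proposal D

Proposal A: 4×2 + 4×4 + 4×4 + 9×2 + 10×1 = 68
Proposal B: 4×0 + 4×0 + 4×3 + 9×1 + 10×4 = 61
Proposal C: 4×3 + 4×2 + 4×0 + 9×0 + 10×0 = 20
Proposal D: 4×4 + 4×3 + 4×1 + 9×3 + 10×3 = 89
Proposal E: 4×1 + 4×1 + 4×2 + 9×4 + 10×2 = 72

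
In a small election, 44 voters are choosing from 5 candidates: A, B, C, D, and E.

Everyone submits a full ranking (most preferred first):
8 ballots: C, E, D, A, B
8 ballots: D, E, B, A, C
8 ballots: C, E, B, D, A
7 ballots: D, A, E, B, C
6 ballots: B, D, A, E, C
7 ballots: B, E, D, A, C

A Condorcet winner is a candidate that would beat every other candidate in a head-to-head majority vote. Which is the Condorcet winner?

E vs A: 31–13
E vs B: 31–13
E vs C: 28–16
E vs D: 23–21
E beats every other candidate.

E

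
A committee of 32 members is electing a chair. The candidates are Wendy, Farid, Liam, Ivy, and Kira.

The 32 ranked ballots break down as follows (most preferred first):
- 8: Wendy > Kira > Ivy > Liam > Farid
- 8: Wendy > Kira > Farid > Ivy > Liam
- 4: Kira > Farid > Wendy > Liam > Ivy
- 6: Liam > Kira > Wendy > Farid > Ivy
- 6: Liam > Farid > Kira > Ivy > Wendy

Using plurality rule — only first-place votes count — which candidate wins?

First-place votes: Wendy 16, Farid 0, Liam 12, Ivy 0, Kira 4.

Wendy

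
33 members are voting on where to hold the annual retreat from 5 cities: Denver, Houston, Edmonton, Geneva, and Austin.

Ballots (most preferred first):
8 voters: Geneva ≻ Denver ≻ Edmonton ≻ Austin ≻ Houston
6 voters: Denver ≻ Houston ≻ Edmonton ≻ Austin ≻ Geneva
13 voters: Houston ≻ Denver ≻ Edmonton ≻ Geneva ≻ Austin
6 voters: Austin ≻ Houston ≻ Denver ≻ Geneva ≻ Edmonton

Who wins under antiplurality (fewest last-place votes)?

Last-place votes: Denver 0, Houston 8, Edmonton 6, Geneva 6, Austin 13.

Denver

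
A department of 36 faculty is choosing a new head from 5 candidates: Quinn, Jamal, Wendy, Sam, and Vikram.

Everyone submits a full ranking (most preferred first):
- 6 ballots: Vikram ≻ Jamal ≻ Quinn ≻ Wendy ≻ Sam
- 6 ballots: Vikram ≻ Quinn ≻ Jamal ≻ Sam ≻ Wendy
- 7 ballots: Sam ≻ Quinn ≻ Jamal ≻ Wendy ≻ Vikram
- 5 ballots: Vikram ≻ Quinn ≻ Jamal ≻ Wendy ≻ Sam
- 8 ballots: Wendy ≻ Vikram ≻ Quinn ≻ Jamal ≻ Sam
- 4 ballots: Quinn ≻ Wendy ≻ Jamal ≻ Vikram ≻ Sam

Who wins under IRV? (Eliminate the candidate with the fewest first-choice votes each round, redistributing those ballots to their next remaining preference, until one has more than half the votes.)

Round 1: Quinn 4, Jamal 0, Wendy 8, Sam 7, Vikram 17. Jamal eliminated.
Round 2: Quinn 4, Wendy 8, Sam 7, Vikram 17. Quinn eliminated.
Round 3: Wendy 12, Sam 7, Vikram 17. Sam eliminated.
Round 4: Wendy 19, Vikram 17. Wendy has a majority (≥19).

Wendy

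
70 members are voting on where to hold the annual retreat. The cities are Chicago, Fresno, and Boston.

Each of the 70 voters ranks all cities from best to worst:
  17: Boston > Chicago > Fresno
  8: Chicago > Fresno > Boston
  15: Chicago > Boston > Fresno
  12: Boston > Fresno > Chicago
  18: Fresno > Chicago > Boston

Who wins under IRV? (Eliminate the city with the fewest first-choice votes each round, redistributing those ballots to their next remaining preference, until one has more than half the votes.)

Chicago

Round 1: Chicago 23, Fresno 18, Boston 29. Fresno eliminated.
Round 2: Chicago 41, Boston 29. Chicago has a majority (≥36).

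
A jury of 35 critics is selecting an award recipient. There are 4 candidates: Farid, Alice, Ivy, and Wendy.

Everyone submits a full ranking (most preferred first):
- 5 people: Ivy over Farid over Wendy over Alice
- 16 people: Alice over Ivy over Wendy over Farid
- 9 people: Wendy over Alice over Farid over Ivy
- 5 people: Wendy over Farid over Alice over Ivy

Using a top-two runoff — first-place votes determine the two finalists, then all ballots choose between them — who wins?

Wendy

Round 1 first-place votes: Farid 0, Alice 16, Ivy 5, Wendy 14. Alice and Wendy advance.
Runoff: Alice is ranked above Wendy on 16 ballots, Wendy above Alice on 19.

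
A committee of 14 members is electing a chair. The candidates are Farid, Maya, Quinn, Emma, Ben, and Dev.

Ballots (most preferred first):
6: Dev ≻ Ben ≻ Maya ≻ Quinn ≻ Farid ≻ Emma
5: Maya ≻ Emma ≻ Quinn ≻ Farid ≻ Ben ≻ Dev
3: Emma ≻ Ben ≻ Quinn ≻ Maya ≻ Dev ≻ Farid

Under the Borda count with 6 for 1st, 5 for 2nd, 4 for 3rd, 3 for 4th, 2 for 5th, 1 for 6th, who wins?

Maya

Farid: 6×2 + 5×3 + 3×1 = 30
Maya: 6×4 + 5×6 + 3×3 = 63
Quinn: 6×3 + 5×4 + 3×4 = 50
Emma: 6×1 + 5×5 + 3×6 = 49
Ben: 6×5 + 5×2 + 3×5 = 55
Dev: 6×6 + 5×1 + 3×2 = 47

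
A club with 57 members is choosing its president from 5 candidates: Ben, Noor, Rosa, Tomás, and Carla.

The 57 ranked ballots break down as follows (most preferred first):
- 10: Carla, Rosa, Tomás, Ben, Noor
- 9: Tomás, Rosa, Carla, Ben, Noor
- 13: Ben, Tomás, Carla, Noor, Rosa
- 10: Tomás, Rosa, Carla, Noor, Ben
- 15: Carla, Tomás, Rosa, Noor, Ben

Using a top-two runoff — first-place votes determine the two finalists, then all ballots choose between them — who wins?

Round 1 first-place votes: Ben 13, Noor 0, Rosa 0, Tomás 19, Carla 25. Carla and Tomás advance.
Runoff: Carla is ranked above Tomás on 25 ballots, Tomás above Carla on 32.

Tomás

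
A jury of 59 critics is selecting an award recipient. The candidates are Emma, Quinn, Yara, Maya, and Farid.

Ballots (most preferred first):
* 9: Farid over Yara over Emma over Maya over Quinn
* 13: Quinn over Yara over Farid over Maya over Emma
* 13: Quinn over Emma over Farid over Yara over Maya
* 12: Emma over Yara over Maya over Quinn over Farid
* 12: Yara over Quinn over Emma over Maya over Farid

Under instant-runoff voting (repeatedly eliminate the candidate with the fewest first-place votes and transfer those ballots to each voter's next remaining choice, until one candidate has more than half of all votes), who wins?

Yara

Round 1: Emma 12, Quinn 26, Yara 12, Maya 0, Farid 9. Maya eliminated.
Round 2: Emma 12, Quinn 26, Yara 12, Farid 9. Farid eliminated.
Round 3: Emma 12, Quinn 26, Yara 21. Emma eliminated.
Round 4: Quinn 26, Yara 33. Yara has a majority (≥30).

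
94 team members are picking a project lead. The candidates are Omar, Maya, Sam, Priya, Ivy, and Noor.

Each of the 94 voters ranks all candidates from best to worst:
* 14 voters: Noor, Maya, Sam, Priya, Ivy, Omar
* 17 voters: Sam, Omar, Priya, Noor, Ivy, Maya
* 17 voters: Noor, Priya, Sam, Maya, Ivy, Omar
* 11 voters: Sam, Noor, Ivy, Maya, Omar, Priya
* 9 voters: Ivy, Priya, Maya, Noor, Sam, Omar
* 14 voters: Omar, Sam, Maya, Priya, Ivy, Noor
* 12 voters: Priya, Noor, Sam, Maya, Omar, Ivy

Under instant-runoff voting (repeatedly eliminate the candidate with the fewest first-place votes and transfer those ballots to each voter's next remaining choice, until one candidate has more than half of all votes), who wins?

Round 1: Omar 14, Maya 0, Sam 28, Priya 12, Ivy 9, Noor 31. Maya eliminated.
Round 2: Omar 14, Sam 28, Priya 12, Ivy 9, Noor 31. Ivy eliminated.
Round 3: Omar 14, Sam 28, Priya 21, Noor 31. Omar eliminated.
Round 4: Sam 42, Priya 21, Noor 31. Priya eliminated.
Round 5: Sam 42, Noor 52. Noor has a majority (≥48).

Noor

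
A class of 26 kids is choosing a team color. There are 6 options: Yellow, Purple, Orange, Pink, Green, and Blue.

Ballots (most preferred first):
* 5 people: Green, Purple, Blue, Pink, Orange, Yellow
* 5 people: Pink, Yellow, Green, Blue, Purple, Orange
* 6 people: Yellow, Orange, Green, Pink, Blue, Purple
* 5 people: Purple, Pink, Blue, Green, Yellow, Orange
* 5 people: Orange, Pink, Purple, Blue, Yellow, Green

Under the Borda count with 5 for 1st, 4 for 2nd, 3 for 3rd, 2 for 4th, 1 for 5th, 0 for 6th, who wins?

Yellow: 5×0 + 5×4 + 6×5 + 5×1 + 5×1 = 60
Purple: 5×4 + 5×1 + 6×0 + 5×5 + 5×3 = 65
Orange: 5×1 + 5×0 + 6×4 + 5×0 + 5×5 = 54
Pink: 5×2 + 5×5 + 6×2 + 5×4 + 5×4 = 87
Green: 5×5 + 5×3 + 6×3 + 5×2 + 5×0 = 68
Blue: 5×3 + 5×2 + 6×1 + 5×3 + 5×2 = 56

Pink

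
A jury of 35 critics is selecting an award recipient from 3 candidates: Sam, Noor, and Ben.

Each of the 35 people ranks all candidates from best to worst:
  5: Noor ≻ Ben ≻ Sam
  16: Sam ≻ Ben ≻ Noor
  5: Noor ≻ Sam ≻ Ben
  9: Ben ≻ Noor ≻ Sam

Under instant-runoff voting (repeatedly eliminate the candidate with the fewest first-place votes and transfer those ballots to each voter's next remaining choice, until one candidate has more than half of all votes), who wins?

Round 1: Sam 16, Noor 10, Ben 9. Ben eliminated.
Round 2: Sam 16, Noor 19. Noor has a majority (≥18).

Noor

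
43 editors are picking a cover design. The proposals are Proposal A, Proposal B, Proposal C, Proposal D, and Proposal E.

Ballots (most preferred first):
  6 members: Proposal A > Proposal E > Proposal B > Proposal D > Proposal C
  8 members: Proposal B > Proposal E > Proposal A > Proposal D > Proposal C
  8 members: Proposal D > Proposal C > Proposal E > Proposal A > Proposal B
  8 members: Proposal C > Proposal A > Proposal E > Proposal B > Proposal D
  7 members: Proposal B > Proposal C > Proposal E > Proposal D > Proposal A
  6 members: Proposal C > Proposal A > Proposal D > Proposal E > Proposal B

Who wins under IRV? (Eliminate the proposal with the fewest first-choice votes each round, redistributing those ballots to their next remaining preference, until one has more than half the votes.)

Round 1: Proposal A 6, Proposal B 15, Proposal C 14, Proposal D 8, Proposal E 0. Proposal E eliminated.
Round 2: Proposal A 6, Proposal B 15, Proposal C 14, Proposal D 8. Proposal A eliminated.
Round 3: Proposal B 21, Proposal C 14, Proposal D 8. Proposal D eliminated.
Round 4: Proposal B 21, Proposal C 22. Proposal C has a majority (≥22).

Proposal C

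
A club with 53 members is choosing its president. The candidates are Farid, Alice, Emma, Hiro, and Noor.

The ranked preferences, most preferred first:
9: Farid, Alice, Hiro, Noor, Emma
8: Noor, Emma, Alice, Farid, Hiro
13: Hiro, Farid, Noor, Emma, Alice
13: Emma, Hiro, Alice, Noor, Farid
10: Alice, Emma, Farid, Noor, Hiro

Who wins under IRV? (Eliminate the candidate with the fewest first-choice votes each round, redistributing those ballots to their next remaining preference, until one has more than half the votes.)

Round 1: Farid 9, Alice 10, Emma 13, Hiro 13, Noor 8. Noor eliminated.
Round 2: Farid 9, Alice 10, Emma 21, Hiro 13. Farid eliminated.
Round 3: Alice 19, Emma 21, Hiro 13. Hiro eliminated.
Round 4: Alice 19, Emma 34. Emma has a majority (≥27).

Emma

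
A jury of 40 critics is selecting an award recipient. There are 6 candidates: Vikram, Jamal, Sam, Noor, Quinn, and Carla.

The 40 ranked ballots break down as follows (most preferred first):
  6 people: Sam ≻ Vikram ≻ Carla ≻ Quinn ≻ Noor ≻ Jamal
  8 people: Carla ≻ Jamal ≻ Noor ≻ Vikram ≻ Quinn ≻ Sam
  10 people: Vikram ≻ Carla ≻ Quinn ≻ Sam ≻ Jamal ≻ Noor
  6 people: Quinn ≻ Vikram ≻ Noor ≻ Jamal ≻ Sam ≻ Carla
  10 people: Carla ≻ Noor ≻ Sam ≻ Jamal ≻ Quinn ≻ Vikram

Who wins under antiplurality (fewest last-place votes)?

Quinn

Last-place votes: Vikram 10, Jamal 6, Sam 8, Noor 10, Quinn 0, Carla 6.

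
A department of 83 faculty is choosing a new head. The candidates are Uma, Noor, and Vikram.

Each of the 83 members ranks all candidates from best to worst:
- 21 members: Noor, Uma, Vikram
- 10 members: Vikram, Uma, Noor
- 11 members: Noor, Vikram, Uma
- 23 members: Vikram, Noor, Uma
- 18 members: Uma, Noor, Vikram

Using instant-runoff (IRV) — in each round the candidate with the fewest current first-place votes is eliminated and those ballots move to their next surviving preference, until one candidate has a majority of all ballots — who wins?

Noor

Round 1: Uma 18, Noor 32, Vikram 33. Uma eliminated.
Round 2: Noor 50, Vikram 33. Noor has a majority (≥42).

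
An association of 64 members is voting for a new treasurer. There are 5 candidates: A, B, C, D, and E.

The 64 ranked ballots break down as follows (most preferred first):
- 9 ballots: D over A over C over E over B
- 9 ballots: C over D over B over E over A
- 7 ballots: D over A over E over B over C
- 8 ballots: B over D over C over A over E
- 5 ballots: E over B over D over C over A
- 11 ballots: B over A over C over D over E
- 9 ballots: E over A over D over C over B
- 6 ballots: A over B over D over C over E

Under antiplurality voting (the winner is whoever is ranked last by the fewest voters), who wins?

Last-place votes: A 14, B 18, C 7, D 0, E 25.

D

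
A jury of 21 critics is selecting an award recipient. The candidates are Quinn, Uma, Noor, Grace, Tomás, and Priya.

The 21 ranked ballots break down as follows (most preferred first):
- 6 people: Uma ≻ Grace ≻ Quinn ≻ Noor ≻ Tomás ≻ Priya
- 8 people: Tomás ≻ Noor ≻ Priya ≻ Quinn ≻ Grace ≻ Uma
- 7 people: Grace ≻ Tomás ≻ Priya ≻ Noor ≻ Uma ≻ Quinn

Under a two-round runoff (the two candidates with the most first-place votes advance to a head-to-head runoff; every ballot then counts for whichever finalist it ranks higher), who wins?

Grace

Round 1 first-place votes: Quinn 0, Uma 6, Noor 0, Grace 7, Tomás 8, Priya 0. Tomás and Grace advance.
Runoff: Tomás is ranked above Grace on 8 ballots, Grace above Tomás on 13.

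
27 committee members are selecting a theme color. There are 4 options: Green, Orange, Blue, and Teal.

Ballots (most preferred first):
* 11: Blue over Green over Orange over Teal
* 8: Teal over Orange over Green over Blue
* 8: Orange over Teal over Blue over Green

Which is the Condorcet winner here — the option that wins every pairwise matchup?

Orange vs Green: 16–11
Orange vs Blue: 16–11
Orange vs Teal: 19–8
Orange beats every other option.

Orange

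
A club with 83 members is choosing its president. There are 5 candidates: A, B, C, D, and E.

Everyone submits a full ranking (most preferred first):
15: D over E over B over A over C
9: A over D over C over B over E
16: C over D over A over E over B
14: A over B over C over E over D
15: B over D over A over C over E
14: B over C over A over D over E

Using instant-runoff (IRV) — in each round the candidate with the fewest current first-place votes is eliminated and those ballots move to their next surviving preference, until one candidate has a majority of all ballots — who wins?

Round 1: A 23, B 29, C 16, D 15, E 0. E eliminated.
Round 2: A 23, B 29, C 16, D 15. D eliminated.
Round 3: A 23, B 44, C 16. B has a majority (≥42).

B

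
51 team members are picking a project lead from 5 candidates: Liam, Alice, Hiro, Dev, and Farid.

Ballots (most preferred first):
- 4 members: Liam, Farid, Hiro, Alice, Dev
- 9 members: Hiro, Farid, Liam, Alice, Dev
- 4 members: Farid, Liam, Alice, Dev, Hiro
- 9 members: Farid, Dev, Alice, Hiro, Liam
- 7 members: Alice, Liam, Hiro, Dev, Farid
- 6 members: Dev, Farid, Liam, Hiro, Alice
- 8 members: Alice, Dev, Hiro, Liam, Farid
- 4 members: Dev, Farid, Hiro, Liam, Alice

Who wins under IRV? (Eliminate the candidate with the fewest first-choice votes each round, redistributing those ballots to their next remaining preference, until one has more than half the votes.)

Round 1: Liam 4, Alice 15, Hiro 9, Dev 10, Farid 13. Liam eliminated.
Round 2: Alice 15, Hiro 9, Dev 10, Farid 17. Hiro eliminated.
Round 3: Alice 15, Dev 10, Farid 26. Farid has a majority (≥26).

Farid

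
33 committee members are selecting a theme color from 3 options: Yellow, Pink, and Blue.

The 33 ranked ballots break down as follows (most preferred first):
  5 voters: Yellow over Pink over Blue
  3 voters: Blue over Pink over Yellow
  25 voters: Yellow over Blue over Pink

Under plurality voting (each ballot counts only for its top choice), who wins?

First-place votes: Yellow 30, Pink 0, Blue 3.

Yellow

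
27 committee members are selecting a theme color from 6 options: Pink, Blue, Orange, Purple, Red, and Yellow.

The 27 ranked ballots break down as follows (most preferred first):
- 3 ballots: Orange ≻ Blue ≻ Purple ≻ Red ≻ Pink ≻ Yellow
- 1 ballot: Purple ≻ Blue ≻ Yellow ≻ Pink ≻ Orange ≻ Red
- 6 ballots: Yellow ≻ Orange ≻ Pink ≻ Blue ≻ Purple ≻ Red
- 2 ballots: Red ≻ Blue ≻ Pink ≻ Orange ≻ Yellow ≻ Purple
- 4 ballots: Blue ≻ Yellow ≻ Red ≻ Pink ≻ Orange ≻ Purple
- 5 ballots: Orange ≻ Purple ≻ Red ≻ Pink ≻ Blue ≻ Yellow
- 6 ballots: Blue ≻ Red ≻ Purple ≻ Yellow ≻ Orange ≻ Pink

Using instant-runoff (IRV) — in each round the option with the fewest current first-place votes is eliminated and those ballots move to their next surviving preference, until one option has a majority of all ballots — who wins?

Orange

Round 1: Pink 0, Blue 10, Orange 8, Purple 1, Red 2, Yellow 6. Pink eliminated.
Round 2: Blue 10, Orange 8, Purple 1, Red 2, Yellow 6. Purple eliminated.
Round 3: Blue 11, Orange 8, Red 2, Yellow 6. Red eliminated.
Round 4: Blue 13, Orange 8, Yellow 6. Yellow eliminated.
Round 5: Blue 13, Orange 14. Orange has a majority (≥14).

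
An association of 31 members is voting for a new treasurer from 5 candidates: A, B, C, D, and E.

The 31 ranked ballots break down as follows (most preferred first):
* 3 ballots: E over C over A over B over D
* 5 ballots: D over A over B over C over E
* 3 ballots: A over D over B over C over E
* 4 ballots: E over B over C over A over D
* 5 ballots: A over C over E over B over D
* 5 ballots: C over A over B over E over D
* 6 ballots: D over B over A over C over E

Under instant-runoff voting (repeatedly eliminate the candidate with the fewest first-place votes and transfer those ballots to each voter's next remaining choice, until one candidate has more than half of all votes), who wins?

Round 1: A 8, B 0, C 5, D 11, E 7. B eliminated.
Round 2: A 8, C 5, D 11, E 7. C eliminated.
Round 3: A 13, D 11, E 7. E eliminated.
Round 4: A 20, D 11. A has a majority (≥16).

A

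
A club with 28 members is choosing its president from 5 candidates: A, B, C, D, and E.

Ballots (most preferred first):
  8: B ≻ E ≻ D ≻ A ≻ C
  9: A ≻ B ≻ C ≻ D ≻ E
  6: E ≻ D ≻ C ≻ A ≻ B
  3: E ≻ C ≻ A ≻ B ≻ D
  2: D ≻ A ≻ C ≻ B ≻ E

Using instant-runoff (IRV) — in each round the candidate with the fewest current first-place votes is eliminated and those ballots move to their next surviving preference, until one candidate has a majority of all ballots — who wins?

Round 1: A 9, B 8, C 0, D 2, E 9. C eliminated.
Round 2: A 9, B 8, D 2, E 9. D eliminated.
Round 3: A 11, B 8, E 9. B eliminated.
Round 4: A 11, E 17. E has a majority (≥15).

E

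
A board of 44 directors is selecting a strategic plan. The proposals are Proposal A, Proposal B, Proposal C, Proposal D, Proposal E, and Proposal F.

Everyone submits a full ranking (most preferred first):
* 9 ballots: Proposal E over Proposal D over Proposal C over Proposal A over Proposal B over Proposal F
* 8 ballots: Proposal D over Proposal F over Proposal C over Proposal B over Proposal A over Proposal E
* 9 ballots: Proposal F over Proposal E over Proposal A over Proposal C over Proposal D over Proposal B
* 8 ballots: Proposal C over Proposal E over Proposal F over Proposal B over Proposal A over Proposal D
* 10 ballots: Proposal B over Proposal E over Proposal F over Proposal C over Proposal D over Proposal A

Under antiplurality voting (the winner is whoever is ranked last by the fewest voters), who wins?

Proposal C

Last-place votes: Proposal A 10, Proposal B 9, Proposal C 0, Proposal D 8, Proposal E 8, Proposal F 9.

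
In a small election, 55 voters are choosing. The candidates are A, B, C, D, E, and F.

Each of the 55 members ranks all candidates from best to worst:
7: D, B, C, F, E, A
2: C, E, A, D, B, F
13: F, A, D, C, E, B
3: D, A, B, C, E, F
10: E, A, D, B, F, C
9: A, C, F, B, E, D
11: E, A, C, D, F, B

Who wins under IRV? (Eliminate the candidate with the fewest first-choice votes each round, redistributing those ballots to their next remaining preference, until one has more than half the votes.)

Round 1: A 9, B 0, C 2, D 10, E 21, F 13. B eliminated.
Round 2: A 9, C 2, D 10, E 21, F 13. C eliminated.
Round 3: A 9, D 10, E 23, F 13. A eliminated.
Round 4: D 10, E 23, F 22. D eliminated.
Round 5: E 26, F 29. F has a majority (≥28).

F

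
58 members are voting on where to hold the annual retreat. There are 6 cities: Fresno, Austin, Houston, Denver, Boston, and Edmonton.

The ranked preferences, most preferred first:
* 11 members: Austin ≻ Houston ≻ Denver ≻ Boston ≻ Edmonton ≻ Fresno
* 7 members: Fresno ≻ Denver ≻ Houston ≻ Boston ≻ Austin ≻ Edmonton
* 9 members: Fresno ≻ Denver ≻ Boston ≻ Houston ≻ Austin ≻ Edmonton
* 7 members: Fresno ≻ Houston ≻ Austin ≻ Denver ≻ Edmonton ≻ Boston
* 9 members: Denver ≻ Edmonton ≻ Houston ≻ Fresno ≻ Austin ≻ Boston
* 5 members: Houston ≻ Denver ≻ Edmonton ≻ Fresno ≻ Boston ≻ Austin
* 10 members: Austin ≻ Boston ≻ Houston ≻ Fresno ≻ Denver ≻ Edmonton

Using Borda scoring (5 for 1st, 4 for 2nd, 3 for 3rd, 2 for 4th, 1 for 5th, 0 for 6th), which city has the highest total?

Fresno: 11×0 + 7×5 + 9×5 + 7×5 + 9×2 + 5×2 + 10×2 = 163
Austin: 11×5 + 7×1 + 9×1 + 7×3 + 9×1 + 5×0 + 10×5 = 151
Houston: 11×4 + 7×3 + 9×2 + 7×4 + 9×3 + 5×5 + 10×3 = 193
Denver: 11×3 + 7×4 + 9×4 + 7×2 + 9×5 + 5×4 + 10×1 = 186
Boston: 11×2 + 7×2 + 9×3 + 7×0 + 9×0 + 5×1 + 10×4 = 108
Edmonton: 11×1 + 7×0 + 9×0 + 7×1 + 9×4 + 5×3 + 10×0 = 69

Houston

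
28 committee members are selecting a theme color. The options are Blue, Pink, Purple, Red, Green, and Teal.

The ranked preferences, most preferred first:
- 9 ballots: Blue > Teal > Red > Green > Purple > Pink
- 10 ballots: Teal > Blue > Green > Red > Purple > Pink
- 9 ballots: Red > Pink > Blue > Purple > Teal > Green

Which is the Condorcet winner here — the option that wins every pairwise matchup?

Blue

Blue vs Pink: 19–9
Blue vs Purple: 28–0
Blue vs Red: 19–9
Blue vs Green: 28–0
Blue vs Teal: 18–10
Blue beats every other option.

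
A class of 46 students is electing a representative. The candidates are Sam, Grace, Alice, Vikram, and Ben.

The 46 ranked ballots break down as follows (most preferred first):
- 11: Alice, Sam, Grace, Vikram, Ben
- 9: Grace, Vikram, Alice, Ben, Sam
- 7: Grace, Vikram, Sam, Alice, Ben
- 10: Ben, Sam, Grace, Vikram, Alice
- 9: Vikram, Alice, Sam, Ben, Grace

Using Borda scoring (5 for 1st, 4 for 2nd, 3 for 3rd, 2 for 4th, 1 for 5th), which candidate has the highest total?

Sam: 11×4 + 9×1 + 7×3 + 10×4 + 9×3 = 141
Grace: 11×3 + 9×5 + 7×5 + 10×3 + 9×1 = 152
Alice: 11×5 + 9×3 + 7×2 + 10×1 + 9×4 = 142
Vikram: 11×2 + 9×4 + 7×4 + 10×2 + 9×5 = 151
Ben: 11×1 + 9×2 + 7×1 + 10×5 + 9×2 = 104

Grace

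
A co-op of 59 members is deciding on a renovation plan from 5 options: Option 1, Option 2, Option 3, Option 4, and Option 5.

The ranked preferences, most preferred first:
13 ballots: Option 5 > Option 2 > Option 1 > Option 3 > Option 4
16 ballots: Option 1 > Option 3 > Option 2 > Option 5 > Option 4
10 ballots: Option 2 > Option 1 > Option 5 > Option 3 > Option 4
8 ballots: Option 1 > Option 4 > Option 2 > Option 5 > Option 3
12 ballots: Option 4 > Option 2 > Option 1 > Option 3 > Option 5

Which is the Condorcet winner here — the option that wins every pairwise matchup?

Option 2

Option 2 vs Option 1: 35–24
Option 2 vs Option 3: 43–16
Option 2 vs Option 4: 39–20
Option 2 vs Option 5: 46–13
Option 2 beats every other option.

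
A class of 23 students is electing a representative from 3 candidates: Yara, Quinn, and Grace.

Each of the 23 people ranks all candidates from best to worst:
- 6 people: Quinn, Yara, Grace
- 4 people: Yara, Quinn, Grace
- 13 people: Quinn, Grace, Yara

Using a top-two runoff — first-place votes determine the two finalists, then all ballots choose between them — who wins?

Quinn

Round 1 first-place votes: Yara 4, Quinn 19, Grace 0. Quinn and Yara advance.
Runoff: Quinn is ranked above Yara on 19 ballots, Yara above Quinn on 4.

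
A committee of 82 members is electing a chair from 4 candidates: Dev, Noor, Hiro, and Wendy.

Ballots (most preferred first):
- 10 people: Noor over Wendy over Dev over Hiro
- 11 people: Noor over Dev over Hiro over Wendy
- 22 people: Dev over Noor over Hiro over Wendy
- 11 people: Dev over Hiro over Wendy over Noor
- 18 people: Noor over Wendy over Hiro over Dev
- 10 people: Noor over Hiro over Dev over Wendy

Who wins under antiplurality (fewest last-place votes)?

Last-place votes: Dev 18, Noor 11, Hiro 10, Wendy 43.

Hiro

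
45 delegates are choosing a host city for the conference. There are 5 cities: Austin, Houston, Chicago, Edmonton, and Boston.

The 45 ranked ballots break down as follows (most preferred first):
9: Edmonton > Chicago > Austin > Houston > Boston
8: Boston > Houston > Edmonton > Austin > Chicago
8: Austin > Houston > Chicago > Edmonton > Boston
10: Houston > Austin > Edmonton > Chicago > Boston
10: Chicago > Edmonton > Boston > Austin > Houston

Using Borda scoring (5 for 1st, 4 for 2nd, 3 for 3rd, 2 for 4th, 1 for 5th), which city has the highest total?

Edmonton

Austin: 9×3 + 8×2 + 8×5 + 10×4 + 10×2 = 143
Houston: 9×2 + 8×4 + 8×4 + 10×5 + 10×1 = 142
Chicago: 9×4 + 8×1 + 8×3 + 10×2 + 10×5 = 138
Edmonton: 9×5 + 8×3 + 8×2 + 10×3 + 10×4 = 155
Boston: 9×1 + 8×5 + 8×1 + 10×1 + 10×3 = 97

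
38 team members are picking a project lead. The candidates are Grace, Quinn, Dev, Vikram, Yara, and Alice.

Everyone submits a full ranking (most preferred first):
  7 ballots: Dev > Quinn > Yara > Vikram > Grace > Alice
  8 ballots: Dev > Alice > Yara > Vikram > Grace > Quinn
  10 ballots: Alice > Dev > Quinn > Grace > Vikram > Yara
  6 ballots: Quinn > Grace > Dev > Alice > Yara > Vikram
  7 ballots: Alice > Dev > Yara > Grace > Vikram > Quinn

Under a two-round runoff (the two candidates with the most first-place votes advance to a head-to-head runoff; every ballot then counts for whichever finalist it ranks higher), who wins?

Dev

Round 1 first-place votes: Grace 0, Quinn 6, Dev 15, Vikram 0, Yara 0, Alice 17. Alice and Dev advance.
Runoff: Alice is ranked above Dev on 17 ballots, Dev above Alice on 21.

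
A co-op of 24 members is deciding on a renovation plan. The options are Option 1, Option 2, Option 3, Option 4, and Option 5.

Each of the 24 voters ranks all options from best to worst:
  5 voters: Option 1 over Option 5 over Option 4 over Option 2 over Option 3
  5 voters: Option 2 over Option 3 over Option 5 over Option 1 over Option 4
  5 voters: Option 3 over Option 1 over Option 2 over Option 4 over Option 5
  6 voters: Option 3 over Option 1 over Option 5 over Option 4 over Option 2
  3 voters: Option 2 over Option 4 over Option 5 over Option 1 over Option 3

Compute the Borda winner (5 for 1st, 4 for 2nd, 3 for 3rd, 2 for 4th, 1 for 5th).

Option 1

Option 1: 5×5 + 5×2 + 5×4 + 6×4 + 3×2 = 85
Option 2: 5×2 + 5×5 + 5×3 + 6×1 + 3×5 = 71
Option 3: 5×1 + 5×4 + 5×5 + 6×5 + 3×1 = 83
Option 4: 5×3 + 5×1 + 5×2 + 6×2 + 3×4 = 54
Option 5: 5×4 + 5×3 + 5×1 + 6×3 + 3×3 = 67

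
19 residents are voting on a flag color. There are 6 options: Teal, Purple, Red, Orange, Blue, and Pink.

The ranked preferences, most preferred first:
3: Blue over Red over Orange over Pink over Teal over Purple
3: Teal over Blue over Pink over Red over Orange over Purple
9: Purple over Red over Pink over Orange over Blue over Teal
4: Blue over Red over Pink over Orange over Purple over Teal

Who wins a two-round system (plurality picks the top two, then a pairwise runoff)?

Round 1 first-place votes: Teal 3, Purple 9, Red 0, Orange 0, Blue 7, Pink 0. Purple and Blue advance.
Runoff: Purple is ranked above Blue on 9 ballots, Blue above Purple on 10.

Blue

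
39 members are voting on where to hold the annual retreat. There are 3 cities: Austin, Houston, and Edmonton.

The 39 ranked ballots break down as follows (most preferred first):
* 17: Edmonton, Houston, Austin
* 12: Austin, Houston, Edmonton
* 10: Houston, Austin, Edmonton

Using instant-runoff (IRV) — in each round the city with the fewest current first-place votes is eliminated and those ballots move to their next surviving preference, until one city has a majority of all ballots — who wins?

Round 1: Austin 12, Houston 10, Edmonton 17. Houston eliminated.
Round 2: Austin 22, Edmonton 17. Austin has a majority (≥20).

Austin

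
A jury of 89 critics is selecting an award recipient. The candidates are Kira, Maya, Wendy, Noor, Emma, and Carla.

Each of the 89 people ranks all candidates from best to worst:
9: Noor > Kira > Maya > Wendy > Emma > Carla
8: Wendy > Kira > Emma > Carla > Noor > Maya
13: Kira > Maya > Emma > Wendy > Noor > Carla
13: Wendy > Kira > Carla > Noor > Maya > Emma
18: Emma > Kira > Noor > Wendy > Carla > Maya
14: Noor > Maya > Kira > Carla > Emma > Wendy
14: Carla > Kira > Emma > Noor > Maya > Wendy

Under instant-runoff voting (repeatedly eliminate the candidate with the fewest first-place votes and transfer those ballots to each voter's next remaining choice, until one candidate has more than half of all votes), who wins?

Round 1: Kira 13, Maya 0, Wendy 21, Noor 23, Emma 18, Carla 14. Maya eliminated.
Round 2: Kira 13, Wendy 21, Noor 23, Emma 18, Carla 14. Kira eliminated.
Round 3: Wendy 21, Noor 23, Emma 31, Carla 14. Carla eliminated.
Round 4: Wendy 21, Noor 23, Emma 45. Emma has a majority (≥45).

Emma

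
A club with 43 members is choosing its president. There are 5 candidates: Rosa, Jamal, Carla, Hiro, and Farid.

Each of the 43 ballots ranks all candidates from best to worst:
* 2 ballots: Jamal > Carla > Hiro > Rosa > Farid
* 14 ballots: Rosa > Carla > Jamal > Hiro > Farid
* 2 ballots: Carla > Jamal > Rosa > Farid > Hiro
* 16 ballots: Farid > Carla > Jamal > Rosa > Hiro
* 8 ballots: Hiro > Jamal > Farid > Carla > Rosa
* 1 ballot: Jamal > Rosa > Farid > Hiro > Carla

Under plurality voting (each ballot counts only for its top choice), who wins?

Farid

First-place votes: Rosa 14, Jamal 3, Carla 2, Hiro 8, Farid 16.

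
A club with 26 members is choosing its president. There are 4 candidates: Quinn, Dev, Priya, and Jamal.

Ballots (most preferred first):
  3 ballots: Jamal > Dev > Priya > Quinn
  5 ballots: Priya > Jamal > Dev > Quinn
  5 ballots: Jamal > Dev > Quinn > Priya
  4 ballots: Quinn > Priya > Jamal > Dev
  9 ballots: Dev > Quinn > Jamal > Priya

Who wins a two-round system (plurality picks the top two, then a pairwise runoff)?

Jamal

Round 1 first-place votes: Quinn 4, Dev 9, Priya 5, Jamal 8. Dev and Jamal advance.
Runoff: Dev is ranked above Jamal on 9 ballots, Jamal above Dev on 17.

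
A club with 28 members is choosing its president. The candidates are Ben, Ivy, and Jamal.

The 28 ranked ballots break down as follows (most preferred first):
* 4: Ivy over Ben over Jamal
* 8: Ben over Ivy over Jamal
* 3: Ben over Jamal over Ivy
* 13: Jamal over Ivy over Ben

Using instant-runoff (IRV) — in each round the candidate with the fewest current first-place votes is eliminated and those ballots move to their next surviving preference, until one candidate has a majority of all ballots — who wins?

Ben

Round 1: Ben 11, Ivy 4, Jamal 13. Ivy eliminated.
Round 2: Ben 15, Jamal 13. Ben has a majority (≥15).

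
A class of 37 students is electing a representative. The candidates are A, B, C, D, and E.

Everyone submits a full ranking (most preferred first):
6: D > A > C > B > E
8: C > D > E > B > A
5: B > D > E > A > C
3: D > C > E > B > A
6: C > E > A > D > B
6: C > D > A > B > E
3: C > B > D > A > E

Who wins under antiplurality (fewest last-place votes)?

Last-place votes: A 11, B 6, C 5, D 0, E 15.

D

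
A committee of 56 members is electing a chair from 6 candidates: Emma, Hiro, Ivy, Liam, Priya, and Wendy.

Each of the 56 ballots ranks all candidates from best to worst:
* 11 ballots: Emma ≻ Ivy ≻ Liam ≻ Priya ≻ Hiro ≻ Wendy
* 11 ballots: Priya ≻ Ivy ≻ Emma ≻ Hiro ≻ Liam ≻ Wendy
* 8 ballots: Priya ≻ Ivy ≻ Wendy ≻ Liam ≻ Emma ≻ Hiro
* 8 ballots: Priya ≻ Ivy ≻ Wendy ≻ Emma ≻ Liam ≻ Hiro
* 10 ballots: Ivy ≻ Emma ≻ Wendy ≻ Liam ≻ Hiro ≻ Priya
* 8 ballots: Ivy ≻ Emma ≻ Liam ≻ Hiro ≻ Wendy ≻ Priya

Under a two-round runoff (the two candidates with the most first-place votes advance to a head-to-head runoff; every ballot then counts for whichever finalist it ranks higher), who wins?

Ivy

Round 1 first-place votes: Emma 11, Hiro 0, Ivy 18, Liam 0, Priya 27, Wendy 0. Priya and Ivy advance.
Runoff: Priya is ranked above Ivy on 27 ballots, Ivy above Priya on 29.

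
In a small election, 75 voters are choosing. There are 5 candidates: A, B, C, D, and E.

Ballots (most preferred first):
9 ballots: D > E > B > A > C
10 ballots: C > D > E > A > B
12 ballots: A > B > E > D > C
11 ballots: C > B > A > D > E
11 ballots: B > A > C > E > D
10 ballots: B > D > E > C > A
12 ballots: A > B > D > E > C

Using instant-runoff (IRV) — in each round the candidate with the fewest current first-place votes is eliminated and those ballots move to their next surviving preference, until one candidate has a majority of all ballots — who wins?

Round 1: A 24, B 21, C 21, D 9, E 0. E eliminated.
Round 2: A 24, B 21, C 21, D 9. D eliminated.
Round 3: A 24, B 30, C 21. C eliminated.
Round 4: A 34, B 41. B has a majority (≥38).

B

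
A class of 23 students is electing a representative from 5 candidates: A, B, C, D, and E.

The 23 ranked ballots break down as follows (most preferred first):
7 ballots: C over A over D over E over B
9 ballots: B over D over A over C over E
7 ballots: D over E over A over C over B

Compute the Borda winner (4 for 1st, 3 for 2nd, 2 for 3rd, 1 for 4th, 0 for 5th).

D

A: 7×3 + 9×2 + 7×2 = 53
B: 7×0 + 9×4 + 7×0 = 36
C: 7×4 + 9×1 + 7×1 = 44
D: 7×2 + 9×3 + 7×4 = 69
E: 7×1 + 9×0 + 7×3 = 28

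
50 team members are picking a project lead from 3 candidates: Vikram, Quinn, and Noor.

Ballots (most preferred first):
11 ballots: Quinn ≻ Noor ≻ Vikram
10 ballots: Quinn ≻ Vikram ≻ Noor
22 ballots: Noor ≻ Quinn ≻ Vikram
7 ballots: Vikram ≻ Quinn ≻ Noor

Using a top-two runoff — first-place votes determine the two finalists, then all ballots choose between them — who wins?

Round 1 first-place votes: Vikram 7, Quinn 21, Noor 22. Noor and Quinn advance.
Runoff: Noor is ranked above Quinn on 22 ballots, Quinn above Noor on 28.

Quinn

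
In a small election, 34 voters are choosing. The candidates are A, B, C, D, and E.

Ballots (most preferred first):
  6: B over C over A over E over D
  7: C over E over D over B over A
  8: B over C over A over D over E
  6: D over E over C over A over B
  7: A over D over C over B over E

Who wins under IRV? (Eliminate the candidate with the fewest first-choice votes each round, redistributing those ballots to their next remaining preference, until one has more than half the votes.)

C

Round 1: A 7, B 14, C 7, D 6, E 0. E eliminated.
Round 2: A 7, B 14, C 7, D 6. D eliminated.
Round 3: A 7, B 14, C 13. A eliminated.
Round 4: B 14, C 20. C has a majority (≥18).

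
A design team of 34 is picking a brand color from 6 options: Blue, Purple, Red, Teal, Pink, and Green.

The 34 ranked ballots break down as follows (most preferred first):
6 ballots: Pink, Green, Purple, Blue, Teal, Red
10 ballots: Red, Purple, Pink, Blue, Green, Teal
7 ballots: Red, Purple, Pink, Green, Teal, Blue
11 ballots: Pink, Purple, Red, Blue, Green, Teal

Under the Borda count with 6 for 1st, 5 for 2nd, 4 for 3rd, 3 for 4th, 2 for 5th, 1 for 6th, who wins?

Blue: 6×3 + 10×3 + 7×1 + 11×3 = 88
Purple: 6×4 + 10×5 + 7×5 + 11×5 = 164
Red: 6×1 + 10×6 + 7×6 + 11×4 = 152
Teal: 6×2 + 10×1 + 7×2 + 11×1 = 47
Pink: 6×6 + 10×4 + 7×4 + 11×6 = 170
Green: 6×5 + 10×2 + 7×3 + 11×2 = 93

Pink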